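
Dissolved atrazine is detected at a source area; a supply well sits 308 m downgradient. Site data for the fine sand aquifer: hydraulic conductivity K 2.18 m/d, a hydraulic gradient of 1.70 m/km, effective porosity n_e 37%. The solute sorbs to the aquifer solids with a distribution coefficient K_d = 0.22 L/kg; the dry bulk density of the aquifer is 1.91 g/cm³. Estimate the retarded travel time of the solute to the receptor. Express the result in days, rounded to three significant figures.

65700 days

q = Ki = 2.18 × 0.0017 = 0.003706 m/d
v_s = q/n_e = 0.003706/0.37 = 0.01002 m/d
Retardation R = 1 + ρ_b·K_d/n = 1 + 1.91×0.22/0.37 = 2.136
Contaminant velocity v_c = v/R = 0.01002/2.136 = 0.004690 m/d
t = L/v_c = 308/0.004690 = 65670 d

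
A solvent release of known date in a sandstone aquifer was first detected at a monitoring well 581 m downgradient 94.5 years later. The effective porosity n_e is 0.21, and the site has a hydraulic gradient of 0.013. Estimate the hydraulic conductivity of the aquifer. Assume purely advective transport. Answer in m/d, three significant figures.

0.272 m/d

t = 94.5 years = 34490 d
v = L / t = 581 / 34490 = 0.01684 m/d
K = v · n / i = 0.01684 × 0.21 / 0.013 = 0.272 m/d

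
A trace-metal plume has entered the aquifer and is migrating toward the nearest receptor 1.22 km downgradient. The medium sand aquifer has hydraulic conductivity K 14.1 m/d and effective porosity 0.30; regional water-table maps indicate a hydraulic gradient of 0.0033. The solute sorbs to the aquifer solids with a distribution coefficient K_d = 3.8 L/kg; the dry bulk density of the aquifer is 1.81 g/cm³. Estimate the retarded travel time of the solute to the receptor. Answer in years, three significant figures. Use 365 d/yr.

516 years

q = Ki = 14.1 × 0.0033 = 0.04653 m/d
v_s = q/n_e = 0.04653/0.30 = 0.1551 m/d
Retardation R = 1 + ρ_b·K_d/n = 1 + 1.81×3.8/0.30 = 23.93
Contaminant velocity v_c = v/R = 0.1551/23.93 = 0.006482 m/d
L = 1.22 km = 1220 m
t = L/v_c = 1220/0.006482 = 188200 d
   = 188200/365 = 516 yr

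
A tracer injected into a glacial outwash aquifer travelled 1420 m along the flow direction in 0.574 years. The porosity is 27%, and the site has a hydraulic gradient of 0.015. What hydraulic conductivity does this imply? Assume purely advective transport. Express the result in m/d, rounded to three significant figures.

t = 0.574 years = 209.5 d
v = L / t = 1420 / 209.5 = 6.778 m/d
K = v · n / i = 6.778 × 0.27 / 0.015 = 122 m/d

122 m/d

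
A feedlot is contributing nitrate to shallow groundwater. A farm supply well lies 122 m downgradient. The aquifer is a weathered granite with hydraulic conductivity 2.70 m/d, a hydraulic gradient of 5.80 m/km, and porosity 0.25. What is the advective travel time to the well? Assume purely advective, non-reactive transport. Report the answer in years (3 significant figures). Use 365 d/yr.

5.34 years

q = Ki = 2.70 × 0.0058 = 0.01566 m/d
v_s = q/n_e = 0.01566/0.25 = 0.06264 m/d
t = L / v = 122 / 0.06264 = 1948 d
   = 1948 / 365 = 5.34 yr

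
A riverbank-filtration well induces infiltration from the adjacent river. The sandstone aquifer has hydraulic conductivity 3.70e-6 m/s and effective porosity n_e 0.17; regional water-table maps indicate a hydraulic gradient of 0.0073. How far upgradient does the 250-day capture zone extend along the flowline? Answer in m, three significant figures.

3.43 m

K = 3.70e-6 m/s × 86400 s/d = 0.3197 m/d
Darcy flux q = K·i = 0.3197 × 0.0073 = 0.002334 m/d
v = Ki/n = 0.3197·0.0073/0.17 = 0.01373 m/d
L = v × T = 0.01373 × 250 = 3.432 m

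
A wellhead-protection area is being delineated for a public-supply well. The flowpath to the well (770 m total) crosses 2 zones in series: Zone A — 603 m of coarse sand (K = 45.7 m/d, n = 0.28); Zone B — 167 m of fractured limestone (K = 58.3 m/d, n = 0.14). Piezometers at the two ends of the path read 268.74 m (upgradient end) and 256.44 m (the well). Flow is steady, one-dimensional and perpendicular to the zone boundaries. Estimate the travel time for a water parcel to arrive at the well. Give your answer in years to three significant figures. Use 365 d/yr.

0.688 years

Total head drop ΔH = 268.74 − 256.44 = 12.30 m
Steady 1-D flow in series ⇒ the Darcy flux q is identical in every zone and the zone head losses add (resistances L/K in series).
Σ(L/K) = 603/45.7 + 167/58.3 = 13.19 + 2.864 = 16.06 d
q = ΔH / Σ(L/K) = 12.30 / 16.06 = 0.7659 m/d (same in every zone)
Zone A: v = q/n = 0.7659/0.28 = 2.735 m/d → t_A = 603/2.735 = 220.4 d
Zone B: v = q/n = 0.7659/0.14 = 5.471 m/d → t_B = 167/5.471 = 30.53 d
Total t = 220.4 + 30.53 = 251.0 d
   = 251.0 / 365 = 0.688 yr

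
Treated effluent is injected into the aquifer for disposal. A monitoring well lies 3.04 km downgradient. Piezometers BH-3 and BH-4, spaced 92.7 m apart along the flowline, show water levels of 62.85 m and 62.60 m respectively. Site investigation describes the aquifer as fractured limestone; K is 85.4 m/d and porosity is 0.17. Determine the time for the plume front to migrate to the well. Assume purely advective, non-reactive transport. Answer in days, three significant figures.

Hydraulic gradient i = (62.85 − 62.60) / 92.7 = 0.25 / 92.7 = 0.002697
Darcy flux q = K·i = 85.4 × 0.002697 = 0.2303 m/d
Seepage velocity v = q / n = 0.2303 / 0.17 = 1.355 m/d
L = 3.04 km = 3040 m
t = L / v = 3040 / 1.355 = 2244 d

2240 days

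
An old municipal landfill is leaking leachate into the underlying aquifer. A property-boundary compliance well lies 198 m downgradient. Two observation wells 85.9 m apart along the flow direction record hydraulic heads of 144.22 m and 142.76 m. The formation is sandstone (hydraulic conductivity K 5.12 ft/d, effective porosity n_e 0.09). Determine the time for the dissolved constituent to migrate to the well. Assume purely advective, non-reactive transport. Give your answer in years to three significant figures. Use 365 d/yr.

1.84 years

Hydraulic gradient i = (144.22 − 142.76) / 85.9 = 1.46 / 85.9 = 0.01700
K = 5.12 ft/d × 0.3048 = 1.561 m/d
Specific discharge q = 1.561 × 0.01700 = 0.02652 m/d
Seepage velocity v = q / n = 0.02652 / 0.09 = 0.2947 m/d
t = L / v = 198 / 0.2947 = 671.8 d
   = 671.8 / 365 = 1.84 yr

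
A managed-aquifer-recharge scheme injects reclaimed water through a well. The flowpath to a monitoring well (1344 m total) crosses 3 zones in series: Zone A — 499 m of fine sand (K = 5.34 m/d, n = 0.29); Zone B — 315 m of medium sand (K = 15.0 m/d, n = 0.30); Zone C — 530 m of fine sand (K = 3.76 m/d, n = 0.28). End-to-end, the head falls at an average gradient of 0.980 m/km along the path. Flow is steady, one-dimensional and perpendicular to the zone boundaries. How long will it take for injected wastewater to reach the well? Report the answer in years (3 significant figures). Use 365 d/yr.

Continuity: the same q passes through each zone, so ΔH = q·Σ(L_j/K_j) — the zones act as resistances in series.
Σ(L/K) = 499/5.34 + 315/15.0 + 530/3.76 = 93.45 + 21.00 + 141.0 = 255.4 d
K_eq = L_total / Σ(L/K) = 1344 / 255.4 = 5.262 m/d
q = K_eq · i = 5.262 × 9.8e-4 = 0.005157 m/d (same in every zone)
Zone A: v = q/n = 0.005157/0.29 = 0.01778 m/d → t_A = 499/0.01778 = 28060 d
Zone B: v = q/n = 0.005157/0.30 = 0.01719 m/d → t_B = 315/0.01719 = 18320 d
Zone C: v = q/n = 0.005157/0.28 = 0.01842 m/d → t_C = 530/0.01842 = 28780 d
Total t = 28060 + 18320 + 28780 = 75160 d
   = 75160 / 365 = 206 yr

206 years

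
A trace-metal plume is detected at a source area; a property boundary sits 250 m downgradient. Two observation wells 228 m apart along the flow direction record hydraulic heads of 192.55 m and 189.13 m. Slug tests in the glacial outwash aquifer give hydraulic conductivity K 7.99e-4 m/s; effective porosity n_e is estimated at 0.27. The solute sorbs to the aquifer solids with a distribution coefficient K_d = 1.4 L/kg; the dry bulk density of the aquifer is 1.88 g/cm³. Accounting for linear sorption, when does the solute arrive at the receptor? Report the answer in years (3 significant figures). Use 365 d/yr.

Hydraulic gradient i = (192.55 − 189.13) / 228 = 3.42 / 228 = 0.01500
K = 7.99e-4 m/s × 86400 s/d = 69.03 m/d
Darcy flux q = K·i = 69.03 × 0.01500 = 1.036 m/d
Average linear velocity = 1.036 / 0.27 = 3.835 m/d
Retardation R = 1 + ρ_b·K_d/n = 1 + 1.88×1.4/0.27 = 10.75
Contaminant velocity v_c = v/R = 3.835/10.75 = 0.3568 m/d
t = L/v_c = 250/0.3568 = 700.6 d
   = 700.6/365 = 1.92 yr

1.92 years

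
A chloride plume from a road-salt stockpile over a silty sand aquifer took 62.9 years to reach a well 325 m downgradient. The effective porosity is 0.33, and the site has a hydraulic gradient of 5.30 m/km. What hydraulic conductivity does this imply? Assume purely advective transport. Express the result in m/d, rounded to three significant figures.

0.881 m/d

t = 62.9 years = 22960 d
v = L / t = 325 / 22960 = 0.01416 m/d
K = v · n / i = 0.01416 × 0.33 / 0.0053 = 0.881 m/d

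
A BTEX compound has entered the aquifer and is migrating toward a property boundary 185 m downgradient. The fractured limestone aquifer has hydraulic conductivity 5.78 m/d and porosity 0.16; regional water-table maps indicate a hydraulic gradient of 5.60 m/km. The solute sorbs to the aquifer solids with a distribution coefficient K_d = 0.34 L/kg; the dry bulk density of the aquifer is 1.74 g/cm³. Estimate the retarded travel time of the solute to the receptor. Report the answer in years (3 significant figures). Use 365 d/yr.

11.8 years

Specific discharge q = 5.78 × 0.0056 = 0.03237 m/d
Seepage velocity v = q / n = 0.03237 / 0.16 = 0.2023 m/d
Retardation R = 1 + ρ_b·K_d/n = 1 + 1.74×0.34/0.16 = 4.698
Contaminant velocity v_c = v/R = 0.2023/4.698 = 0.04307 m/d
t = L/v_c = 185/0.04307 = 4296 d
   = 4296/365 = 11.8 yr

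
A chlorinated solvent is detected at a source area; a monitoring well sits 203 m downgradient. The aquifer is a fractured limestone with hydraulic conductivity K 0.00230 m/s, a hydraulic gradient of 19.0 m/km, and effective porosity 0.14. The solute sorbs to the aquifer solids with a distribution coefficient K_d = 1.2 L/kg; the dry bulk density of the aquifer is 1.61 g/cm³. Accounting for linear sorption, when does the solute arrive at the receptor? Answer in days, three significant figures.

111 days

K = 0.00230 m/s × 86400 s/d = 198.7 m/d
Specific discharge q = 198.7 × 0.019 = 3.776 m/d
v = Ki/n = 198.7·0.019/0.14 = 26.97 m/d
Retardation R = 1 + ρ_b·K_d/n = 1 + 1.61×1.2/0.14 = 14.80
Contaminant velocity v_c = v/R = 26.97/14.80 = 1.822 m/d
t = L/v_c = 203/1.822 = 111.4 d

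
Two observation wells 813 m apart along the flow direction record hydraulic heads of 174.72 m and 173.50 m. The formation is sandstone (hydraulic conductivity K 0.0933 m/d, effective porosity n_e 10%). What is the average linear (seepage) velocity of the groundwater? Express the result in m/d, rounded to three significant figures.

Hydraulic gradient i = (174.72 − 173.50) / 813 = 1.22 / 813 = 0.001501
q = Ki = 0.0933 × 0.001501 = 1.400e-4 m/d
v_s = q/n_e = 1.400e-4/0.10 = 0.001400 m/d

0.00140 m/d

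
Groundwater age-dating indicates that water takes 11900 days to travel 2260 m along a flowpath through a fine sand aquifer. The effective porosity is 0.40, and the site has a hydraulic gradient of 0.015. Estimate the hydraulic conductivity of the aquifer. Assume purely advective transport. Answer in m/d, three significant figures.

v = L / t = 2260 / 11900 = 0.1899 m/d
K = v · n / i = 0.1899 × 0.40 / 0.015 = 5.06 m/d

5.06 m/d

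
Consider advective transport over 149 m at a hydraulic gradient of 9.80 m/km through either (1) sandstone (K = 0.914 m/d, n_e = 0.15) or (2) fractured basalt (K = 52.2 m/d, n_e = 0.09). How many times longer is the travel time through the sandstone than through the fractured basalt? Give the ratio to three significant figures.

95.2

Unit 1 (sandstone): v = 0.914×0.0098/0.15 = 0.05971 m/d, t = 149/0.05971 = 2495 d
Unit 2 (fractured basalt): v = 52.2×0.0098/0.09 = 5.684 m/d, t = 149/5.684 = 26.21 d
t(sandstone) / t(fractured basalt) = 2495/26.21 = 95.2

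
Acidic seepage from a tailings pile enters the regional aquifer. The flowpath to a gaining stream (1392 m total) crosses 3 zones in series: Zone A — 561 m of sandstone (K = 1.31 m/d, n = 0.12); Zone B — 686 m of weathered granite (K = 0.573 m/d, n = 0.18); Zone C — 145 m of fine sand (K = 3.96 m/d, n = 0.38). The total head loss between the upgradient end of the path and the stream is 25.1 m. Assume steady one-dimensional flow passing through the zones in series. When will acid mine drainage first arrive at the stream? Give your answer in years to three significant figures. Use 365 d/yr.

44.6 years

Steady 1-D flow in series ⇒ the Darcy flux q is identical in every zone and the zone head losses add (resistances L/K in series).
Σ(L/K) = 561/1.31 + 686/0.573 + 145/3.96 = 428.2 + 1197 + 36.62 = 1662 d
q = ΔH / Σ(L/K) = 25.1 / 1662 = 0.01510 m/d (same in every zone)
Zone A: v = q/n = 0.01510/0.12 = 0.1258 m/d → t_A = 561/0.1258 = 4458 d
Zone B: v = q/n = 0.01510/0.18 = 0.08390 m/d → t_B = 686/0.08390 = 8177 d
Zone C: v = q/n = 0.01510/0.38 = 0.03974 m/d → t_C = 145/0.03974 = 3649 d
Total t = 4458 + 8177 + 3649 = 16280 d
   = 16280 / 365 = 44.6 yr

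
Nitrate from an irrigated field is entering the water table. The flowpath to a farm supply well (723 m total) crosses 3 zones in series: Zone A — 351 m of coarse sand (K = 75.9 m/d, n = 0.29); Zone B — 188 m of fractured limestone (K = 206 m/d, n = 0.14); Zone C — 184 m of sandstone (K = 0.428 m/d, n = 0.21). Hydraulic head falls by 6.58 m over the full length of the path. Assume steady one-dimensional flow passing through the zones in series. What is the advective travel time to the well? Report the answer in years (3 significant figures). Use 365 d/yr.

Steady 1-D flow in series ⇒ the Darcy flux q is identical in every zone and the zone head losses add (resistances L/K in series).
Σ(L/K) = 351/75.9 + 188/206 + 184/0.428 = 4.625 + 0.9126 + 429.9 = 435.4 d
q = ΔH / Σ(L/K) = 6.58 / 435.4 = 0.01511 m/d (same in every zone)
Zone A: v = q/n = 0.01511/0.29 = 0.05211 m/d → t_A = 351/0.05211 = 6736 d
Zone B: v = q/n = 0.01511/0.14 = 0.1079 m/d → t_B = 188/0.1079 = 1742 d
Zone C: v = q/n = 0.01511/0.21 = 0.07196 m/d → t_C = 184/0.07196 = 2557 d
Total t = 6736 + 1742 + 2557 = 11030 d
   = 11030 / 365 = 30.2 yr

30.2 years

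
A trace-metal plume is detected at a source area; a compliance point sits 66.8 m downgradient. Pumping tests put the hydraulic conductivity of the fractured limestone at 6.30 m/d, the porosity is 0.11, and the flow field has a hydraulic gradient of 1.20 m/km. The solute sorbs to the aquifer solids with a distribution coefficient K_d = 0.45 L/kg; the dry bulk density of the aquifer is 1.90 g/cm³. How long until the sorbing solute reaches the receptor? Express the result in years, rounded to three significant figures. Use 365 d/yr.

23.4 years

Darcy flux q = K·i = 6.30 × 0.0012 = 0.007560 m/d
Seepage velocity v = q / n = 0.007560 / 0.11 = 0.06873 m/d
Retardation R = 1 + ρ_b·K_d/n = 1 + 1.90×0.45/0.11 = 8.773
Contaminant velocity v_c = v/R = 0.06873/8.773 = 0.007834 m/d
t = L/v_c = 66.8/0.007834 = 8527 d
   = 8527/365 = 23.4 yr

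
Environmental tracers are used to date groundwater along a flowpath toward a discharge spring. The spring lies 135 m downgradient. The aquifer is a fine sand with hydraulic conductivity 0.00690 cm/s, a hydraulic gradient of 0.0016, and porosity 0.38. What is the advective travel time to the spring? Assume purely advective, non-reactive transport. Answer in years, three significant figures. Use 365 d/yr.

14.7 years

K = 0.00690 cm/s × 864 = 5.962 m/d
q = Ki = 5.962 × 0.0016 = 0.009539 m/d
v = Ki/n = 5.962·0.0016/0.38 = 0.02510 m/d
t = L / v = 135 / 0.02510 = 5378 d
   = 5378 / 365 = 14.7 yr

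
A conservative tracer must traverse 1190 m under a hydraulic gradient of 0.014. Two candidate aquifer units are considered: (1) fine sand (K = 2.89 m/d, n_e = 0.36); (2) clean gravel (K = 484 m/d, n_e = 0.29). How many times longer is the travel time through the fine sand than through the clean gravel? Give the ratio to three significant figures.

Unit 1 (fine sand): v = 2.89×0.014/0.36 = 0.1124 m/d, t = 1190/0.1124 = 10590 d
Unit 2 (clean gravel): v = 484×0.014/0.29 = 23.37 m/d, t = 1190/23.37 = 50.93 d
t(fine sand) / t(clean gravel) = 10590/50.93 = 208

208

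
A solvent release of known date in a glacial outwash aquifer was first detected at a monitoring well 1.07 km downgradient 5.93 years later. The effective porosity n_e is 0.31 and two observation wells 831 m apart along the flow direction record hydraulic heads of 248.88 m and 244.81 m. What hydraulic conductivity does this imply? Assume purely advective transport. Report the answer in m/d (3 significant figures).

Hydraulic gradient i = (248.88 − 244.81) / 831 = 4.07 / 831 = 0.004898
t = 5.93 years = 2164 d
L = 1.07 km = 1070 m
v = L / t = 1070 / 2164 = 0.4944 m/d
K = v · n / i = 0.4944 × 0.31 / 0.004898 = 31.3 m/d

31.3 m/d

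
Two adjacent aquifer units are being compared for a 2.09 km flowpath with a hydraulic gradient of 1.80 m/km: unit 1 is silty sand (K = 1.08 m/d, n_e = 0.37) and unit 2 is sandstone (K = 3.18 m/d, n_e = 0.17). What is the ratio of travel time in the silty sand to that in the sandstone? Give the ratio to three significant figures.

Unit 1 (silty sand): v = 1.08×0.0018/0.37 = 0.005254 m/d, t = 2090/0.005254 = 397800 d
Unit 2 (sandstone): v = 3.18×0.0018/0.17 = 0.03367 m/d, t = 2090/0.03367 = 62070 d
t(silty sand) / t(sandstone) = 397800/62070 = 6.41

6.41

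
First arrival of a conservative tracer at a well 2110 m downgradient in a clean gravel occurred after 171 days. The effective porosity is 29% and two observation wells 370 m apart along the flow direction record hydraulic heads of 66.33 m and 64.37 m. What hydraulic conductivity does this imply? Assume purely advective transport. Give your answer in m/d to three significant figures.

Hydraulic gradient i = (66.33 − 64.37) / 370 = 1.96 / 370 = 0.005297
v = L / t = 2110 / 171 = 12.34 m/d
K = v · n / i = 12.34 × 0.29 / 0.005297 = 676 m/d

676 m/d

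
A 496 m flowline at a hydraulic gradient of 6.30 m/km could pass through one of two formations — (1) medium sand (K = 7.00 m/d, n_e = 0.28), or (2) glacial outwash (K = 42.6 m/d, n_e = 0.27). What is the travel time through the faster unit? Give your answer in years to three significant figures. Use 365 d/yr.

Unit 1 (medium sand): v = 7.00×0.0063/0.28 = 0.1575 m/d, t = 496/0.1575 = 3149 d
Unit 2 (glacial outwash): v = 42.6×0.0063/0.27 = 0.9940 m/d, t = 496/0.9940 = 499.0 d
Faster: 499.0 d / 365 = 1.37 yr

1.37 years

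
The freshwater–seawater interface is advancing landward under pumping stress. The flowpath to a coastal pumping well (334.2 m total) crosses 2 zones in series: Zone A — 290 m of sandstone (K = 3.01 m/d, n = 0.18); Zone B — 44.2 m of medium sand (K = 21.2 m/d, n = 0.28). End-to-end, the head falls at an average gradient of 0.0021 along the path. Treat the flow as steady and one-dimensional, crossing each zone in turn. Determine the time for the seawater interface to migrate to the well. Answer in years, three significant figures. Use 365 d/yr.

24.8 years

Steady 1-D flow in series ⇒ the Darcy flux q is identical in every zone and the zone head losses add (resistances L/K in series).
Σ(L/K) = 290/3.01 + 44.2/21.2 = 96.35 + 2.085 = 98.43 d
K_eq = L_total / Σ(L/K) = 334.2 / 98.43 = 3.395 m/d
q = K_eq · i = 3.395 × 0.0021 = 0.007130 m/d (same in every zone)
Zone A: v = q/n = 0.007130/0.18 = 0.03961 m/d → t_A = 290/0.03961 = 7321 d
Zone B: v = q/n = 0.007130/0.28 = 0.02546 m/d → t_B = 44.2/0.02546 = 1736 d
Total t = 7321 + 1736 = 9057 d
   = 9057 / 365 = 24.8 yr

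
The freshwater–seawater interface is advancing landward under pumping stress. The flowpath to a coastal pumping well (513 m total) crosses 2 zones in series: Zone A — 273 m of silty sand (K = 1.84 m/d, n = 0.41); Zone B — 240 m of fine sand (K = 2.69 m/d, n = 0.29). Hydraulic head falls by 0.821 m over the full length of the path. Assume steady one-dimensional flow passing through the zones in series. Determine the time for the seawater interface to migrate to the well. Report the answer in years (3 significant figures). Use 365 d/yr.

Steady 1-D flow in series ⇒ the Darcy flux q is identical in every zone and the zone head losses add (resistances L/K in series).
Σ(L/K) = 273/1.84 + 240/2.69 = 148.4 + 89.22 = 237.6 d
q = ΔH / Σ(L/K) = 0.821 / 237.6 = 0.003456 m/d (same in every zone)
Zone A: v = q/n = 0.003456/0.41 = 0.008428 m/d → t_A = 273/0.008428 = 32390 d
Zone B: v = q/n = 0.003456/0.29 = 0.01192 m/d → t_B = 240/0.01192 = 20140 d
Total t = 32390 + 20140 = 52530 d
   = 52530 / 365 = 144 yr

144 years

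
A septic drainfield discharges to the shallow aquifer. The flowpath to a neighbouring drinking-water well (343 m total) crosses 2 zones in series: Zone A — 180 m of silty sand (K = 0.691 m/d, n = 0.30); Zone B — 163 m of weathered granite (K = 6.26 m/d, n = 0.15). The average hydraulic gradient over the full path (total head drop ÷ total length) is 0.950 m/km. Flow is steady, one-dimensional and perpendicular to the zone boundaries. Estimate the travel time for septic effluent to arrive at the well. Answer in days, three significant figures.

Steady 1-D flow in series ⇒ the Darcy flux q is identical in every zone and the zone head losses add (resistances L/K in series).
Σ(L/K) = 180/0.691 + 163/6.26 = 260.5 + 26.04 = 286.5 d
K_eq = L_total / Σ(L/K) = 343 / 286.5 = 1.197 m/d
q = K_eq · i = 1.197 × 9.5e-4 = 0.001137 m/d (same in every zone)
Zone A: v = q/n = 0.001137/0.30 = 0.003791 m/d → t_A = 180/0.003791 = 47480 d
Zone B: v = q/n = 0.001137/0.15 = 0.007582 m/d → t_B = 163/0.007582 = 21500 d
Total t = 47480 + 21500 = 68980 d

69000 days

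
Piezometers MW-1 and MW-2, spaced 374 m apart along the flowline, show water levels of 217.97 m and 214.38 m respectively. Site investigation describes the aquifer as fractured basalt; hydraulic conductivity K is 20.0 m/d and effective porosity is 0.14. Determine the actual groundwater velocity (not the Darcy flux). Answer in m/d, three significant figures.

Hydraulic gradient i = (217.97 − 214.38) / 374 = 3.59 / 374 = 0.009599
q = Ki = 20.0 × 0.009599 = 0.1920 m/d
Seepage velocity v = q / n = 0.1920 / 0.14 = 1.371 m/d

1.37 m/d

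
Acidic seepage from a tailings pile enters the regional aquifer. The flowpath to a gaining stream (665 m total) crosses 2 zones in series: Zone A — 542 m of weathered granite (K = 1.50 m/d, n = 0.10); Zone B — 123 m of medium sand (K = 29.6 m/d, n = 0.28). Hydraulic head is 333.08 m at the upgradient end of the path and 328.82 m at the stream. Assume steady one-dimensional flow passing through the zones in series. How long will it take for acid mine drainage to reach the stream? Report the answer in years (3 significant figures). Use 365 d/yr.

Total head drop ΔH = 333.08 − 328.82 = 4.26 m
Continuity: the same q passes through each zone, so ΔH = q·Σ(L_j/K_j) — the zones act as resistances in series.
Σ(L/K) = 542/1.50 + 123/29.6 = 361.3 + 4.155 = 365.5 d
q = ΔH / Σ(L/K) = 4.26 / 365.5 = 0.01166 m/d (same in every zone)
Zone A: v = q/n = 0.01166/0.10 = 0.1166 m/d → t_A = 542/0.1166 = 4650 d
Zone B: v = q/n = 0.01166/0.28 = 0.04163 m/d → t_B = 123/0.04163 = 2955 d
Total t = 4650 + 2955 = 7605 d
   = 7605 / 365 = 20.8 yr

20.8 years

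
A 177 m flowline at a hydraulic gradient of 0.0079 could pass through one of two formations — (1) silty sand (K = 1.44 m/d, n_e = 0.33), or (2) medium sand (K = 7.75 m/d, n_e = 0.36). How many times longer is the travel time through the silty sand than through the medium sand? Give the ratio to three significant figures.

Unit 1 (silty sand): v = 1.44×0.0079/0.33 = 0.03447 m/d, t = 177/0.03447 = 5134 d
Unit 2 (medium sand): v = 7.75×0.0079/0.36 = 0.1701 m/d, t = 177/0.1701 = 1041 d
t(silty sand) / t(medium sand) = 5134/1041 = 4.93

4.93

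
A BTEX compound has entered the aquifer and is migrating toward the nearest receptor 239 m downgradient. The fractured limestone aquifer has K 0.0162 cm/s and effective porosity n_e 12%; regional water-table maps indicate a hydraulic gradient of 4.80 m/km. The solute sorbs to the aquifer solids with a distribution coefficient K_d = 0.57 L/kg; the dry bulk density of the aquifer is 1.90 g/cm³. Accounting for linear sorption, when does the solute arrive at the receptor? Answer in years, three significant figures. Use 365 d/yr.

11.7 years

K = 0.0162 cm/s × 864 = 14.00 m/d
Specific discharge q = 14.00 × 0.0048 = 0.06718 m/d
Seepage velocity v = q / n = 0.06718 / 0.12 = 0.5599 m/d
Retardation R = 1 + ρ_b·K_d/n = 1 + 1.90×0.57/0.12 = 10.03
Contaminant velocity v_c = v/R = 0.5599/10.03 = 0.05585 m/d
t = L/v_c = 239/0.05585 = 4280 d
   = 4280/365 = 11.7 yr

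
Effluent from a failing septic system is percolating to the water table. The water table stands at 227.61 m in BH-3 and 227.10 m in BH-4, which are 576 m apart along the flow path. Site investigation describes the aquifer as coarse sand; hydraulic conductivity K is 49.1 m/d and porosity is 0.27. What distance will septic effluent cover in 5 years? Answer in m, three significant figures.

294 m

Hydraulic gradient i = (227.61 − 227.10) / 576 = 0.51 / 576 = 8.854e-4
Specific discharge q = 49.1 × 8.854e-4 = 0.04347 m/d
Average linear velocity = 0.04347 / 0.27 = 0.1610 m/d
T = 5 yr × 365 = 1825 d
L = v × T = 0.1610 × 1825 = 293.9 m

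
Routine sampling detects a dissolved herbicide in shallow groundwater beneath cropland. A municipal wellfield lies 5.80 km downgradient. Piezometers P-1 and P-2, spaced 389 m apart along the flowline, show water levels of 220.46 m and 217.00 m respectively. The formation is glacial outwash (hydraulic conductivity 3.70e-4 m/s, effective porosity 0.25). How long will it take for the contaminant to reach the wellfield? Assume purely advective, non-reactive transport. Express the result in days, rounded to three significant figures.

Hydraulic gradient i = (220.46 − 217.00) / 389 = 3.46 / 389 = 0.008895
K = 3.70e-4 m/s × 86400 s/d = 31.97 m/d
q = Ki = 31.97 × 0.008895 = 0.2843 m/d
v_s = q/n_e = 0.2843/0.25 = 1.137 m/d
L = 5.80 km = 5800 m
t = L / v = 5800 / 1.137 = 5099 d

5100 days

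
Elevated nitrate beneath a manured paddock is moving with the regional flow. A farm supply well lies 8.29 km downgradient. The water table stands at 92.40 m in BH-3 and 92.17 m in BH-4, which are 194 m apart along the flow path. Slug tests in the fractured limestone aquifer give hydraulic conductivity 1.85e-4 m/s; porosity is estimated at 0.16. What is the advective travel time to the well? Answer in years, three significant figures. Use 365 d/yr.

192 years

Hydraulic gradient i = (92.40 − 92.17) / 194 = 0.23 / 194 = 0.001186
K = 1.85e-4 m/s × 86400 s/d = 15.98 m/d
Darcy flux q = K·i = 15.98 × 0.001186 = 0.01895 m/d
Average linear velocity = 0.01895 / 0.16 = 0.1184 m/d
L = 8.29 km = 8290 m
t = L / v = 8290 / 0.1184 = 69990 d
   = 69990 / 365 = 192 yr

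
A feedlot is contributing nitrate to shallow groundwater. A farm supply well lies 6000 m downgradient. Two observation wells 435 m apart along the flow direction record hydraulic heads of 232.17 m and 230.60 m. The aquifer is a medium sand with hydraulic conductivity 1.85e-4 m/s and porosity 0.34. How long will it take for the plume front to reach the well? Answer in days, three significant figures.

Hydraulic gradient i = (232.17 − 230.60) / 435 = 1.57 / 435 = 0.003609
K = 1.85e-4 m/s × 86400 s/d = 15.98 m/d
q = Ki = 15.98 × 0.003609 = 0.05769 m/d
Average linear velocity = 0.05769 / 0.34 = 0.1697 m/d
t = L / v = 6000 / 0.1697 = 35360 d

35400 days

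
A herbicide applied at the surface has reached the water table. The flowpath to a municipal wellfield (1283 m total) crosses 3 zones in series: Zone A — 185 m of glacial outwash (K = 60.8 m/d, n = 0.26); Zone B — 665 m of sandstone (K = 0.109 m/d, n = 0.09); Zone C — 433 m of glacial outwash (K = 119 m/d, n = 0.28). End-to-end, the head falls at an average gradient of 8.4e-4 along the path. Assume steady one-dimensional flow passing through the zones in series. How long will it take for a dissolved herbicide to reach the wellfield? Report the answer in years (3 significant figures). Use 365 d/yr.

Steady 1-D flow in series ⇒ the Darcy flux q is identical in every zone and the zone head losses add (resistances L/K in series).
Σ(L/K) = 185/60.8 + 665/0.109 + 433/119 = 3.043 + 6101 + 3.639 = 6108 d
K_eq = L_total / Σ(L/K) = 1283 / 6108 = 0.2101 m/d
q = K_eq · i = 0.2101 × 8.4e-4 = 1.765e-4 m/d (same in every zone)
Zone A: v = q/n = 1.765e-4/0.26 = 6.787e-4 m/d → t_A = 185/6.787e-4 = 272600 d
Zone B: v = q/n = 1.765e-4/0.09 = 0.001961 m/d → t_B = 665/0.001961 = 339200 d
Zone C: v = q/n = 1.765e-4/0.28 = 6.302e-4 m/d → t_C = 433/6.302e-4 = 687100 d
Total t = 272600 + 339200 + 687100 = 1.299e6 d
   = 1.299e6 / 365 = 3560 yr

3560 years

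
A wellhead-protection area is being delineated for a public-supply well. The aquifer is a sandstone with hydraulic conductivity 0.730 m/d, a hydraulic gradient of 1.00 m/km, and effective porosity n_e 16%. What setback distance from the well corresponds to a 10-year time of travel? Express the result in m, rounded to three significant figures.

Darcy flux q = K·i = 0.730 × 0.0010 = 7.300e-4 m/d
Seepage velocity v = q / n = 7.300e-4 / 0.16 = 0.004563 m/d
T = 10 yr × 365 = 3650 d
L = v × T = 0.004563 × 3650 = 16.65 m

16.7 m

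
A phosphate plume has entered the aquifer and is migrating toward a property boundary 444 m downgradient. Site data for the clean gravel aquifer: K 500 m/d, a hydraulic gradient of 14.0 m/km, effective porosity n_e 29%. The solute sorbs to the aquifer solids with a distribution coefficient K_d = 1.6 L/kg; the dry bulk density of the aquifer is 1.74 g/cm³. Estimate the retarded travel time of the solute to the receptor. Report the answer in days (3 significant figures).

Darcy flux q = K·i = 500 × 0.014 = 7.000 m/d
v_s = q/n_e = 7.000/0.29 = 24.14 m/d
Retardation R = 1 + ρ_b·K_d/n = 1 + 1.74×1.6/0.29 = 10.60
Contaminant velocity v_c = v/R = 24.14/10.60 = 2.277 m/d
t = L/v_c = 444/2.277 = 195.0 d

195 days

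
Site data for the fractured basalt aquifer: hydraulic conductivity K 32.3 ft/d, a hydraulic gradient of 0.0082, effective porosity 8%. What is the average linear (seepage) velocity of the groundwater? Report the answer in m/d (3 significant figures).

1.01 m/d

K = 32.3 ft/d × 0.3048 = 9.845 m/d
Darcy flux q = K·i = 9.845 × 0.0082 = 0.08073 m/d
Seepage velocity v = q / n = 0.08073 / 0.08 = 1.009 m/d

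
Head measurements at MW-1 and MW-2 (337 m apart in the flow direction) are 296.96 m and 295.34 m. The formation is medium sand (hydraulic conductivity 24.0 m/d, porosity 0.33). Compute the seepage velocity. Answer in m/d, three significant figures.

0.350 m/d

Hydraulic gradient i = (296.96 − 295.34) / 337 = 1.62 / 337 = 0.004807
q = Ki = 24.0 × 0.004807 = 0.1154 m/d
Average linear velocity = 0.1154 / 0.33 = 0.3496 m/d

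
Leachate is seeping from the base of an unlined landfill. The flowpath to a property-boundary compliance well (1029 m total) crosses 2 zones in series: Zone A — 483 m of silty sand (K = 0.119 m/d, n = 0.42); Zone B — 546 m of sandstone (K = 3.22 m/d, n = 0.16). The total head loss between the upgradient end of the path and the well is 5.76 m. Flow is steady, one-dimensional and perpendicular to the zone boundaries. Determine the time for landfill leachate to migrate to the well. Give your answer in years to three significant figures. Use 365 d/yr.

Steady 1-D flow in series ⇒ the Darcy flux q is identical in every zone and the zone head losses add (resistances L/K in series).
Σ(L/K) = 483/0.119 + 546/3.22 = 4059 + 169.6 = 4228 d
q = ΔH / Σ(L/K) = 5.76 / 4228 = 0.001362 m/d (same in every zone)
Zone A: v = q/n = 0.001362/0.42 = 0.003243 m/d → t_A = 483/0.003243 = 148900 d
Zone B: v = q/n = 0.001362/0.16 = 0.008514 m/d → t_B = 546/0.008514 = 64130 d
Total t = 148900 + 64130 = 213000 d
   = 213000 / 365 = 584 yr

584 years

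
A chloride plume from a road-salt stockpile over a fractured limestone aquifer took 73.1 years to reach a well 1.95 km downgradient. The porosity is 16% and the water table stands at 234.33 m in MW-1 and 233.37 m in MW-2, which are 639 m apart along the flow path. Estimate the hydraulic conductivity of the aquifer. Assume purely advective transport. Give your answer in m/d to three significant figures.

Hydraulic gradient i = (234.33 − 233.37) / 639 = 0.96 / 639 = 0.001502
t = 73.1 years = 26680 d
L = 1.95 km = 1950 m
v = L / t = 1950 / 26680 = 0.07308 m/d
K = v · n / i = 0.07308 × 0.16 / 0.001502 = 7.78 m/d

7.78 m/d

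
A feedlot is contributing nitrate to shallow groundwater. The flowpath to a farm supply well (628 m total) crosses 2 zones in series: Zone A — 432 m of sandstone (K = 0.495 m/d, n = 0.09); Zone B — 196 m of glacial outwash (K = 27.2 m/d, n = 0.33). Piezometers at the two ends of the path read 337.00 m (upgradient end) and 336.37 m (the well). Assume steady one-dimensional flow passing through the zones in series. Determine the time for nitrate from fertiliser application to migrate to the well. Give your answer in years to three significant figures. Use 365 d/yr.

396 years

Total head drop ΔH = 337.00 − 336.37 = 0.63 m
Steady 1-D flow in series ⇒ the Darcy flux q is identical in every zone and the zone head losses add (resistances L/K in series).
Σ(L/K) = 432/0.495 + 196/27.2 = 872.7 + 7.206 = 879.9 d
q = ΔH / Σ(L/K) = 0.63 / 879.9 = 7.160e-4 m/d (same in every zone)
Zone A: v = q/n = 7.160e-4/0.09 = 0.007955 m/d → t_A = 432/0.007955 = 54300 d
Zone B: v = q/n = 7.160e-4/0.33 = 0.002170 m/d → t_B = 196/0.002170 = 90340 d
Total t = 54300 + 90340 = 144600 d
   = 144600 / 365 = 396 yr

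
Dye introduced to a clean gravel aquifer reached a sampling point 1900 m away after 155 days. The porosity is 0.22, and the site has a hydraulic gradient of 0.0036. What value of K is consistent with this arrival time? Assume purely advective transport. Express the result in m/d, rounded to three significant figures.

749 m/d

v = L / t = 1900 / 155 = 12.26 m/d
K = v · n / i = 12.26 × 0.22 / 0.0036 = 749 m/d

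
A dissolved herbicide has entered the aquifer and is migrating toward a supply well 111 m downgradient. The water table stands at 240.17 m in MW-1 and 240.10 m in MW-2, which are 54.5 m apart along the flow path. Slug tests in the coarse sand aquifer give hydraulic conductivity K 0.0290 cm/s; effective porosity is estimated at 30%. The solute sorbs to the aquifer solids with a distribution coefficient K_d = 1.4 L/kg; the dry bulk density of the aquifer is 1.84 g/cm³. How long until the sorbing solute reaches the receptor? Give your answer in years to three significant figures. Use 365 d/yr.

27.2 years

Hydraulic gradient i = (240.17 − 240.10) / 54.5 = 0.07 / 54.5 = 0.001284
K = 0.0290 cm/s × 864 = 25.06 m/d
q = Ki = 25.06 × 0.001284 = 0.03218 m/d
v = Ki/n = 25.06·0.001284/0.30 = 0.1073 m/d
Retardation R = 1 + ρ_b·K_d/n = 1 + 1.84×1.4/0.30 = 9.587
Contaminant velocity v_c = v/R = 0.1073/9.587 = 0.01119 m/d
t = L/v_c = 111/0.01119 = 9920 d
   = 9920/365 = 27.2 yr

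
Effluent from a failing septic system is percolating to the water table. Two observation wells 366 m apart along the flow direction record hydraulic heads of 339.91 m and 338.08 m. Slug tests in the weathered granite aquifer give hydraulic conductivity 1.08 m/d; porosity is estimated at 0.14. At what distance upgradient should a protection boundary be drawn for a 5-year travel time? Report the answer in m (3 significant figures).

Hydraulic gradient i = (339.91 − 338.08) / 366 = 1.83 / 366 = 0.005000
q = Ki = 1.08 × 0.005000 = 0.005400 m/d
v_s = q/n_e = 0.005400/0.14 = 0.03857 m/d
T = 5 yr × 365 = 1825 d
L = v × T = 0.03857 × 1825 = 70.39 m

70.4 m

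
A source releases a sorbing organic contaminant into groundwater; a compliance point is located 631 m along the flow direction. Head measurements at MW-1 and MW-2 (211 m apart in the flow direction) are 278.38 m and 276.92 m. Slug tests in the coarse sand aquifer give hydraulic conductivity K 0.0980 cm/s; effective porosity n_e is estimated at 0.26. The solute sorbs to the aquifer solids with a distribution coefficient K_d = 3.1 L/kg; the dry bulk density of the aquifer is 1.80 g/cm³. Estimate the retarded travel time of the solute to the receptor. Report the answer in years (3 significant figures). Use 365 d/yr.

Hydraulic gradient i = (278.38 − 276.92) / 211 = 1.46 / 211 = 0.006919
K = 0.0980 cm/s × 864 = 84.67 m/d
Specific discharge q = 84.67 × 0.006919 = 0.5859 m/d
v_s = q/n_e = 0.5859/0.26 = 2.253 m/d
Retardation R = 1 + ρ_b·K_d/n = 1 + 1.80×3.1/0.26 = 22.46
Contaminant velocity v_c = v/R = 2.253/22.46 = 0.1003 m/d
t = L/v_c = 631/0.1003 = 6290 d
   = 6290/365 = 17.2 yr

17.2 years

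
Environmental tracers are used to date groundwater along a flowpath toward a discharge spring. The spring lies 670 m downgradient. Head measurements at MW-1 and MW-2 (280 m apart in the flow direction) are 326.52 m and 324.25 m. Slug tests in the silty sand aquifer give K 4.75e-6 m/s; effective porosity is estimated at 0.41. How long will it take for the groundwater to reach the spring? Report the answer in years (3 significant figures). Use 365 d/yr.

Hydraulic gradient i = (326.52 − 324.25) / 280 = 2.27 / 280 = 0.008107
K = 4.75e-6 m/s × 86400 s/d = 0.4104 m/d
q = Ki = 0.4104 × 0.008107 = 0.003327 m/d
v = Ki/n = 0.4104·0.008107/0.41 = 0.008115 m/d
t = L / v = 670 / 0.008115 = 82560 d
   = 82560 / 365 = 226 yr

226 years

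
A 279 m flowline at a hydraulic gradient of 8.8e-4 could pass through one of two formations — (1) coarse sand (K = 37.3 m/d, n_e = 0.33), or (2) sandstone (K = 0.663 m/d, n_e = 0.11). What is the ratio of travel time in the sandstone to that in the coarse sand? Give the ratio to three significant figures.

Unit 1 (coarse sand): v = 37.3×8.8e-4/0.33 = 0.09947 m/d, t = 279/0.09947 = 2805 d
Unit 2 (sandstone): v = 0.663×8.8e-4/0.11 = 0.005304 m/d, t = 279/0.005304 = 52600 d
t(sandstone) / t(coarse sand) = 52600/2805 = 18.8

18.8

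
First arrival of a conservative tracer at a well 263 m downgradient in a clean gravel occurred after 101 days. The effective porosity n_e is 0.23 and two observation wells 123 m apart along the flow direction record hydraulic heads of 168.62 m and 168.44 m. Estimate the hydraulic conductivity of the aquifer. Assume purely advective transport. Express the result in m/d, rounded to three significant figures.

409 m/d

Hydraulic gradient i = (168.62 − 168.44) / 123 = 0.18 / 123 = 0.001463
v = L / t = 263 / 101 = 2.604 m/d
K = v · n / i = 2.604 × 0.23 / 0.001463 = 409 m/d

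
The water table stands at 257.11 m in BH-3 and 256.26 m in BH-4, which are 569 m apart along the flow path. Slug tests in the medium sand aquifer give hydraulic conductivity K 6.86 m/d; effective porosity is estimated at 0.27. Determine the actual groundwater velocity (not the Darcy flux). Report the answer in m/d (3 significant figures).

Hydraulic gradient i = (257.11 − 256.26) / 569 = 0.85 / 569 = 0.001494
Specific discharge q = 6.86 × 0.001494 = 0.01025 m/d
Average linear velocity = 0.01025 / 0.27 = 0.03795 m/d

0.0380 m/d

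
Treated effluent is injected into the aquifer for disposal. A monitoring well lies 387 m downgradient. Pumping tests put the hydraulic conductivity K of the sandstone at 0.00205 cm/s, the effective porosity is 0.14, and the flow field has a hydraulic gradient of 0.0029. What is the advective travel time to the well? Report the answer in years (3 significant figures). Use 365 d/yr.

K = 0.00205 cm/s × 864 = 1.771 m/d
q = Ki = 1.771 × 0.0029 = 0.005136 m/d
Seepage velocity v = q / n = 0.005136 / 0.14 = 0.03669 m/d
t = L / v = 387 / 0.03669 = 10550 d
   = 10550 / 365 = 28.9 yr

28.9 years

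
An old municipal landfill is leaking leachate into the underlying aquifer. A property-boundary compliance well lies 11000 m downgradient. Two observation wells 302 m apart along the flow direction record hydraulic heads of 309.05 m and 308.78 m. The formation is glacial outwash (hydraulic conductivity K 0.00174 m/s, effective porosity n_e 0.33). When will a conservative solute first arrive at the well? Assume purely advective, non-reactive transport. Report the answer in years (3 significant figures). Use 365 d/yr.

Hydraulic gradient i = (309.05 − 308.78) / 302 = 0.27 / 302 = 8.940e-4
K = 0.00174 m/s × 86400 s/d = 150.3 m/d
Darcy flux q = K·i = 150.3 × 8.940e-4 = 0.1344 m/d
Average linear velocity = 0.1344 / 0.33 = 0.4073 m/d
t = L / v = 11000 / 0.4073 = 27010 d
   = 27010 / 365 = 74.0 yr

74.0 years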